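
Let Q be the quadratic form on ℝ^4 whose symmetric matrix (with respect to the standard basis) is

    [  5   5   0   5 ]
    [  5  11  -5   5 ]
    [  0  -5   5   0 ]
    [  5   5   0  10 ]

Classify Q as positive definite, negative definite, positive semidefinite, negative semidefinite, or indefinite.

Congruent diagonalization of A (simultaneous row and column reduction) yields pivots 5, 6, 5/6, 5.
So there are 4 positive pivots.
Hence Q is positive definite.

positive definite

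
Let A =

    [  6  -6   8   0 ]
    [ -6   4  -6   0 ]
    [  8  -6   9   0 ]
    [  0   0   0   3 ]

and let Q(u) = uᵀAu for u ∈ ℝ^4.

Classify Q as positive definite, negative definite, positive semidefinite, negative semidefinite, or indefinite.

indefinite

Symmetric row and column elimination reduces A to a congruent diagonal form with pivots 6, -2, 1/3, 3.
Counting signs: 3 positive, 1 negative.
Hence Q is indefinite.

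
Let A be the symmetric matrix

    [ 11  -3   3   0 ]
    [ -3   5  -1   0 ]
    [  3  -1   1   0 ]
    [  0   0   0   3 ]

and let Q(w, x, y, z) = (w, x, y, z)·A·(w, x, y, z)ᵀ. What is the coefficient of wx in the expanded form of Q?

The coefficient of wx is A[1,2] + A[2,1] = 2·(-3) = -6.

-6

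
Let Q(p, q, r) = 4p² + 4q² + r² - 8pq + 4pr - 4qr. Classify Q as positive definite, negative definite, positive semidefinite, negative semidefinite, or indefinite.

The symmetric matrix is A = [[4, -4, 2], [-4, 4, -2], [2, -2, 1]].
Congruent diagonalization of A (simultaneous row and column reduction) yields pivots 4, 0, 0.
So there are 1 positive, 2 zero pivots.
Hence Q is positive semidefinite.

positive semidefinite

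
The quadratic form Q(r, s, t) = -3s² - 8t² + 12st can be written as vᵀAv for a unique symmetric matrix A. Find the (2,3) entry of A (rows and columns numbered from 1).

6

The coefficient of s·t in Q is 12. For a symmetric A this equals A[2,3] + A[3,2] = 2·A[2,3].
So A[2,3] = 12/2 = 6.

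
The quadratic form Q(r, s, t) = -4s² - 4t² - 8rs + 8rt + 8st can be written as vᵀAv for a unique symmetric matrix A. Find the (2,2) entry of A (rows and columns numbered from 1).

The coefficient of s² in Q is -4, and that is exactly A[2,2].

-4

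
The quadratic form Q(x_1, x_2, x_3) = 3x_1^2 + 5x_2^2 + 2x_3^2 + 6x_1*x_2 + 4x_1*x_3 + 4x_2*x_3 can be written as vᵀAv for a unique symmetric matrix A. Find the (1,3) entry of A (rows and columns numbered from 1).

2

The coefficient of x_1·x_3 in Q is 4. For a symmetric A this equals A[1,3] + A[3,1] = 2·A[1,3].
So A[1,3] = 4/2 = 2.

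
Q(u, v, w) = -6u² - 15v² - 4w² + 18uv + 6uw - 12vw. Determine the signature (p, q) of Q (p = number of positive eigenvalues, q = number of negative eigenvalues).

The symmetric matrix is A = [[-6, 9, 3], [9, -15, -6], [3, -6, -4]].
An LDLᵀ factorisation of A has diagonal entries -6, -3/2, -1.
Counting signs: 3 negative.

(0, 3)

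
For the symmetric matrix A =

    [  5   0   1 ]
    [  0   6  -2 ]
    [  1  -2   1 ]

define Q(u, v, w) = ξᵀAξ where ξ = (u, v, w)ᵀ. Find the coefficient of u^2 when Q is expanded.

The coefficient of u^2 is the diagonal entry A[1,1] = 5.

5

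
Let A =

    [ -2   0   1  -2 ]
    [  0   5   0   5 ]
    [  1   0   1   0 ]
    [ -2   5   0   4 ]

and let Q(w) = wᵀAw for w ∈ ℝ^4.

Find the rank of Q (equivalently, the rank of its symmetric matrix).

Congruent diagonalization of A (simultaneous row and column reduction) yields pivots -2, 5, 3/2, 1/3.
Counting signs: 3 positive, 1 negative.
The rank is the number of nonzero pivots: 4.

4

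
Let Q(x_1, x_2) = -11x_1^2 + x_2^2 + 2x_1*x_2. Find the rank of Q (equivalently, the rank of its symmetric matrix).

2

Write A = [[-11, 1], [1, 1]].
Applying the same elementary operations to the rows and columns of A produces a congruent diagonal matrix with entries -11, 12/11.
Counting signs: 1 positive, 1 negative.
The rank is the number of nonzero pivots: 2.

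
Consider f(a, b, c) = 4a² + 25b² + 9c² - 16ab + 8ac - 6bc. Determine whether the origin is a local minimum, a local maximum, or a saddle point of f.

The Hessian at the origin is H = [[8, -16, 8], [-16, 50, -6], [8, -6, 18]].
An LDLᵀ factorisation of H has diagonal entries 8, 18, 40/9.
Counting signs: 3 positive.
H is positive definite, so the origin is a strict local minimum.

local minimum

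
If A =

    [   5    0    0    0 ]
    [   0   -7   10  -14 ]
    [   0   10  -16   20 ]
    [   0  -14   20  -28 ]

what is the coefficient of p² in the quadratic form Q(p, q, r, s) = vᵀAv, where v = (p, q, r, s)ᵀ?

The coefficient of p² is the diagonal entry A[1,1] = 5.

5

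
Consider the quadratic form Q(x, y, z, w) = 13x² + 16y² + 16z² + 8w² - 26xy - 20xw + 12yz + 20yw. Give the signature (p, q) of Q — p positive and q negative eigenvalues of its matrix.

Write A = [[13, -13, 0, -10], [-13, 16, 6, 10], [0, 6, 16, 0], [-10, 10, 0, 8]].
Congruent diagonalization of A (simultaneous row and column reduction) yields pivots 13, 3, 4, 4/13.
So there are 4 positive pivots.

(4, 0)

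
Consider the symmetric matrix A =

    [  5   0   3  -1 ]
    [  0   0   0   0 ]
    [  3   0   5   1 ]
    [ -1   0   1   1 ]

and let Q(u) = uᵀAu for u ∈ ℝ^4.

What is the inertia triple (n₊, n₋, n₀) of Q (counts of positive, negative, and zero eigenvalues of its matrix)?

(2, 0, 2)

Applying the same elementary operations to the rows and columns of A produces a congruent diagonal matrix with entries 5, 0, 16/5, 0.
That gives 2 positive, 2 zero pivots.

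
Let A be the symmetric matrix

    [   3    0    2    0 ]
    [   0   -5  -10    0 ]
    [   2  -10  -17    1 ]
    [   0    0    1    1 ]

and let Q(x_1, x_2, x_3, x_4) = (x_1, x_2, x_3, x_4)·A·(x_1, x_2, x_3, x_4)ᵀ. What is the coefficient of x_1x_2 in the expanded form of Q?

0

The coefficient of x_1x_2 is A[1,2] + A[2,1] = 2·0 = 0.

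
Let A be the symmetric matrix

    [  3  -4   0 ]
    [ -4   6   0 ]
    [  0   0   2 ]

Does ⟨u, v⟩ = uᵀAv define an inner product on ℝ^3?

Leading principal minors: Δ_1 = 3, Δ_2 = 2, Δ_3 = 4.
All leading principal minors are positive, so by Sylvester's criterion Q is positive definite.
⟨·,·⟩ is an inner product exactly when A is positive definite.

yes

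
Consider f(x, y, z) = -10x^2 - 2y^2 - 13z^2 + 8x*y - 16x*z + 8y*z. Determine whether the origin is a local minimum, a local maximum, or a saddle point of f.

The Hessian at the origin is H = [[-20, 8, -16], [8, -4, 8], [-16, 8, -26]].
An LDLᵀ factorisation of H has diagonal entries -20, -4/5, -10.
So there are 3 negative pivots.
H is negative definite, so the origin is a strict local maximum.

local maximum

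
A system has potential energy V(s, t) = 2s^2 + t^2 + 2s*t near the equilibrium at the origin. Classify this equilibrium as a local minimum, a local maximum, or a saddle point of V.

local minimum

The Hessian at the origin is H = [[4, 2], [2, 2]].
det H = 4·2 − (2)² = 4 > 0 and H[1,1] = 4 > 0, so H is positive definite.
Therefore the origin is a local minimum.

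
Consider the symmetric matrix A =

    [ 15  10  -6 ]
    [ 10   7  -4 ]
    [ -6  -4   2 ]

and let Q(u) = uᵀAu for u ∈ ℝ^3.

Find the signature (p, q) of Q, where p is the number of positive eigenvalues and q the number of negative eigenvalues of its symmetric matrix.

(2, 1)

Symmetric row and column elimination reduces A to a congruent diagonal form with pivots 15, 1/3, -2/5.
So there are 2 positive, 1 negative pivots.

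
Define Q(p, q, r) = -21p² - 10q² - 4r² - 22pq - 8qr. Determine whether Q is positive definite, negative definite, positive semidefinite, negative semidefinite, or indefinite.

The symmetric matrix of Q is A = [[-21, -11, 0], [-11, -10, -4], [0, -4, -4]].
Leading principal minors: Δ_1 = -21, Δ_2 = 89, Δ_3 = -20.
The signs alternate starting with Δ_1 < 0, so by Sylvester's criterion Q is negative definite.

negative definite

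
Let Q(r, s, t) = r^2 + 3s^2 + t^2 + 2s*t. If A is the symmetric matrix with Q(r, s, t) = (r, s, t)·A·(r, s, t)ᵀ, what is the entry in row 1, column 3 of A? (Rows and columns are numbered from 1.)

0

The coefficient of r·t in Q is 0. For a symmetric A this equals A[1,3] + A[3,1] = 2·A[1,3].
So A[1,3] = 0/2 = 0.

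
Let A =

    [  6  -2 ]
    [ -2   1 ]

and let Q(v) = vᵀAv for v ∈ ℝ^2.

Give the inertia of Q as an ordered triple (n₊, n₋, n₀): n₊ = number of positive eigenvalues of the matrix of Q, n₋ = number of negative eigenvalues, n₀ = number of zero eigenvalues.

Congruent diagonalization of A (simultaneous row and column reduction) yields pivots 6, 1/3.
Counting signs: 2 positive.

(2, 0, 0)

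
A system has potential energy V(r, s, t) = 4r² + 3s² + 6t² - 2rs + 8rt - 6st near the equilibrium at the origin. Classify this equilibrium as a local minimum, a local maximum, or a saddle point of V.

The Hessian at the origin is H = [[8, -2, 8], [-2, 6, -6], [8, -6, 12]].
Congruent diagonalization of H (simultaneous row and column reduction) yields pivots 8, 11/2, 12/11.
So there are 3 positive pivots.
H is positive definite, so the origin is a strict local minimum.

local minimum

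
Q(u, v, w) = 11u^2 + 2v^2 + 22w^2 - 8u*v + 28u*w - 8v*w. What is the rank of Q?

The associated matrix is A = [[11, -4, 14], [-4, 2, -4], [14, -4, 22]].
Symmetric row and column elimination reduces A to a congruent diagonal form with pivots 11, 6/11, 2.
That gives 3 positive pivots.
The rank is the number of nonzero pivots: 3.

3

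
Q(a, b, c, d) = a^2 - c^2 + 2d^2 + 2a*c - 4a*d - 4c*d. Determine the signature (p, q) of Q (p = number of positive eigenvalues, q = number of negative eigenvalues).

(1, 2)

The symmetric matrix is A = [[1, 0, 1, -2], [0, 0, 0, 0], [1, 0, -1, -2], [-2, 0, -2, 2]].
Row-reducing A symmetrically gives the diagonal entries 1, 0, -2, -2.
That gives 1 positive, 2 negative, 1 zero pivots.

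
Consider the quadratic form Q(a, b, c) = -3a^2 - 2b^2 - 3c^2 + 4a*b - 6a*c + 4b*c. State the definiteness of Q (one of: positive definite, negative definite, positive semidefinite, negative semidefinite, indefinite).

The symmetric matrix is A = [[-3, 2, -3], [2, -2, 2], [-3, 2, -3]].
Symmetric row and column elimination reduces A to a congruent diagonal form with pivots -3, -2/3, 0.
That gives 2 negative, 1 zero pivots.
Hence Q is negative semidefinite.

negative semidefinite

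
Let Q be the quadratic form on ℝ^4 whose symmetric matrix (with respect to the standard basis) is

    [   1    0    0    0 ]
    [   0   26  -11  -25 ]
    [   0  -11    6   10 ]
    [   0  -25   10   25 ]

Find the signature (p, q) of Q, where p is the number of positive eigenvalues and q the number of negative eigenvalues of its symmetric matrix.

An LDLᵀ factorisation of A has diagonal entries 1, 26, 35/26, 5/7.
Counting signs: 4 positive.

(4, 0)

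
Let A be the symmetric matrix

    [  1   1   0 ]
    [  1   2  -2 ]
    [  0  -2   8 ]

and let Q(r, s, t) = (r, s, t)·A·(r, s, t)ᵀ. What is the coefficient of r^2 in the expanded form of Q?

1

The coefficient of r^2 is the diagonal entry A[1,1] = 1.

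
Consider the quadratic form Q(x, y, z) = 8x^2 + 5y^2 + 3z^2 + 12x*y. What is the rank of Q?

The symmetric matrix is A = [[8, 6, 0], [6, 5, 0], [0, 0, 3]].
Congruent diagonalization of A (simultaneous row and column reduction) yields pivots 8, 1/2, 3.
Counting signs: 3 positive.
The rank is the number of nonzero pivots: 3.

3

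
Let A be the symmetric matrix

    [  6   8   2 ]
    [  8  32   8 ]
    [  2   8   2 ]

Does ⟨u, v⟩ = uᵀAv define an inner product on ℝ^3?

Symmetric row and column elimination reduces A to a congruent diagonal form with pivots 6, 64/3, 0.
So there are 2 positive, 1 zero pivots.
Hence Q is positive semidefinite.
⟨·,·⟩ is an inner product exactly when A is positive definite.

no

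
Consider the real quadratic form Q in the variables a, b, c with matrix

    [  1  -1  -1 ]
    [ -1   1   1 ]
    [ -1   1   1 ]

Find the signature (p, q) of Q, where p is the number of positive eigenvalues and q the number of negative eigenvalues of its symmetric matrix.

(1, 0)

Applying the same elementary operations to the rows and columns of A produces a congruent diagonal matrix with entries 1, 0, 0.
So there are 1 positive, 2 zero pivots.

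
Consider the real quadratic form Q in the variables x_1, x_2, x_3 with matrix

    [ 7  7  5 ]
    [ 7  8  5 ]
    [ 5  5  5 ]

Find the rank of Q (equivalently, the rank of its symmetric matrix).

Row-reducing A symmetrically gives the diagonal entries 7, 1, 10/7.
Counting signs: 3 positive.
The rank is the number of nonzero pivots: 3.

3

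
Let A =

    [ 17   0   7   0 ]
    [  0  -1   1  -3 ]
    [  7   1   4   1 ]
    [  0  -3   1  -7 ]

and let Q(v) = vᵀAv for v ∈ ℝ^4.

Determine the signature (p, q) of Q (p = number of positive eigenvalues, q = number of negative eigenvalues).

(3, 1)

Applying the same elementary operations to the rows and columns of A produces a congruent diagonal matrix with entries 17, -1, 36/17, 1/9.
So there are 3 positive, 1 negative pivots.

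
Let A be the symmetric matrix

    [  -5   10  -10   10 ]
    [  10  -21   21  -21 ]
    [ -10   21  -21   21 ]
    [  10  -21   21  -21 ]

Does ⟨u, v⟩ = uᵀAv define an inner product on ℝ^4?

Row-reducing A symmetrically gives the diagonal entries -5, -1, 0, 0.
Counting signs: 2 negative, 2 zero.
Hence Q is negative semidefinite.
⟨·,·⟩ is an inner product exactly when A is positive definite.

no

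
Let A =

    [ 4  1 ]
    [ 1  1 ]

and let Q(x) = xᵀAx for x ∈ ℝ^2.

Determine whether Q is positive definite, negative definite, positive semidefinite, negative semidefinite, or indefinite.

positive definite

Leading principal minors: Δ_1 = 4, Δ_2 = 3.
All leading principal minors are positive, so by Sylvester's criterion Q is positive definite.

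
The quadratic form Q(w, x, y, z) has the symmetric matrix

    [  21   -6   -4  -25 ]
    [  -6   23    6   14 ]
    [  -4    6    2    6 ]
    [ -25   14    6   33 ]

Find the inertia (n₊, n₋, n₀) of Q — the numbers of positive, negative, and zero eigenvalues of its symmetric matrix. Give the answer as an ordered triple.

Applying the same elementary operations to the rows and columns of A produces a congruent diagonal matrix with entries 21, 149/7, 58/447, 6/29.
That gives 4 positive pivots.

(4, 0, 0)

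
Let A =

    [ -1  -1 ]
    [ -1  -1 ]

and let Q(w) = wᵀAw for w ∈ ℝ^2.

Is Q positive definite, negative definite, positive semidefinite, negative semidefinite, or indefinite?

negative semidefinite

For the 2×2 matrix [[-1, -1], [-1, -1]]: det = -1·-1 − (-1)² = 0, trace = -2.
det = 0 so one eigenvalue is zero; the form is semidefinite with the sign of the trace.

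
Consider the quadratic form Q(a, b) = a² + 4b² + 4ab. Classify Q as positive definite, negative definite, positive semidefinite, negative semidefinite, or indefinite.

positive semidefinite

The associated matrix is A = [[1, 2], [2, 4]].
Applying the same elementary operations to the rows and columns of A produces a congruent diagonal matrix with entries 1, 0.
So there are 1 positive, 1 zero pivots.
Hence Q is positive semidefinite.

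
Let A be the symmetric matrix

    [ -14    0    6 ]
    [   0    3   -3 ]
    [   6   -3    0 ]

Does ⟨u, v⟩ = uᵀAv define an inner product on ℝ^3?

Row-reducing A symmetrically gives the diagonal entries -14, 3, -3/7.
Counting signs: 1 positive, 2 negative.
Hence Q is indefinite.
⟨·,·⟩ is an inner product exactly when A is positive definite.

no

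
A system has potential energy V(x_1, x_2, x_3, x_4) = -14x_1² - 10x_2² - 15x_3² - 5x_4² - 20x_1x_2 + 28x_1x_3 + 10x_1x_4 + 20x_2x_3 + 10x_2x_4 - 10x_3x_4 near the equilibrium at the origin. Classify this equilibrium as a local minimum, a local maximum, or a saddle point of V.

local maximum

The Hessian at the origin is H = [[-28, -20, 28, 10], [-20, -20, 20, 10], [28, 20, -30, -10], [10, 10, -10, -10]].
Congruent diagonalization of H (simultaneous row and column reduction) yields pivots -28, -40/7, -2, -5.
So there are 4 negative pivots.
H is negative definite, so the origin is a strict local maximum.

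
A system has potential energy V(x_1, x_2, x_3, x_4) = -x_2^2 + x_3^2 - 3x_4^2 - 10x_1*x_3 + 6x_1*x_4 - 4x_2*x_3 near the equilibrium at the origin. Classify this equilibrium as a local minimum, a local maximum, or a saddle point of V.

The Hessian at the origin is H = [[0, 0, -10, 6], [0, -2, -4, 0], [-10, -4, 2, 0], [6, 0, 0, -6]].
H is indefinite, so the origin is a saddle point.

saddle point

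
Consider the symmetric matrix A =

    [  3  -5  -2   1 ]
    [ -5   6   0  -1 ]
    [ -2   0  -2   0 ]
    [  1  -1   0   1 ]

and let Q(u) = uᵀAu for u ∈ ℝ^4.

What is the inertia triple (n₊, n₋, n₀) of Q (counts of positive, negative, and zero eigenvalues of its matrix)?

(3, 1, 0)

Symmetric row and column elimination reduces A to a congruent diagonal form with pivots 3, -7/3, 10/7, 4/5.
That gives 3 positive, 1 negative pivots.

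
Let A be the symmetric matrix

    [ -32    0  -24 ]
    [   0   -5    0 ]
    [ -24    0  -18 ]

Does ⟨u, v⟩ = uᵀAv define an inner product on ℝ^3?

no

Symmetric row and column elimination reduces A to a congruent diagonal form with pivots -32, -5, 0.
That gives 2 negative, 1 zero pivots.
Hence Q is negative semidefinite.
⟨·,·⟩ is an inner product exactly when A is positive definite.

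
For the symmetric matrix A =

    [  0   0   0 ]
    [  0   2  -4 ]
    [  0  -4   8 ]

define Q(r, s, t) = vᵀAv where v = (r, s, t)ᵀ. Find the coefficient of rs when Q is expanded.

The coefficient of rs is A[1,2] + A[2,1] = 2·0 = 0.

0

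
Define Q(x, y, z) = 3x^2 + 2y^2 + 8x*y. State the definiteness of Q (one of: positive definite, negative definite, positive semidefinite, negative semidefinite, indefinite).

indefinite

Write A = [[3, 4, 0], [4, 2, 0], [0, 0, 0]].
Applying the same elementary operations to the rows and columns of A produces a congruent diagonal matrix with entries 3, -10/3, 0.
Counting signs: 1 positive, 1 negative, 1 zero.
Hence Q is indefinite.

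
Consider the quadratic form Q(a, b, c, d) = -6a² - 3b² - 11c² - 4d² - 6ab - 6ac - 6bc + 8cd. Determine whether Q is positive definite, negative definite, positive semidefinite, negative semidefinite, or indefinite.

The associated matrix is A = [[-6, -3, -3, 0], [-3, -3, -3, 0], [-3, -3, -11, 4], [0, 0, 4, -4]].
Applying the same elementary operations to the rows and columns of A produces a congruent diagonal matrix with entries -6, -3/2, -8, -2.
So there are 4 negative pivots.
Hence Q is negative definite.

negative definite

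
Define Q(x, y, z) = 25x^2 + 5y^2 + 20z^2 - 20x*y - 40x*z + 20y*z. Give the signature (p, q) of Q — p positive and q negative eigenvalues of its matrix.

(2, 0)

The symmetric matrix is A = [[25, -10, -20], [-10, 5, 10], [-20, 10, 20]].
Applying the same elementary operations to the rows and columns of A produces a congruent diagonal matrix with entries 25, 1, 0.
Counting signs: 2 positive, 1 zero.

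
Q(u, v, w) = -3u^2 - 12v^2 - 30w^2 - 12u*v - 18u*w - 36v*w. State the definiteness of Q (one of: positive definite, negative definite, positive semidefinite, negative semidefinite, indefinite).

The associated matrix is A = [[-3, -6, -9], [-6, -12, -18], [-9, -18, -30]].
Applying the same elementary operations to the rows and columns of A produces a congruent diagonal matrix with entries -3, 0, -3.
That gives 2 negative, 1 zero pivots.
Hence Q is negative semidefinite.

negative semidefinite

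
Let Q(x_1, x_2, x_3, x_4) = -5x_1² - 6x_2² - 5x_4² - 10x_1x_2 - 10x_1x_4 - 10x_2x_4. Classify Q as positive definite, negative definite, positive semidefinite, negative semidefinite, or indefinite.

The symmetric matrix is A = [[-5, -5, 0, -5], [-5, -6, 0, -5], [0, 0, 0, 0], [-5, -5, 0, -5]].
Applying the same elementary operations to the rows and columns of A produces a congruent diagonal matrix with entries -5, -1, 0, 0.
So there are 2 negative, 2 zero pivots.
Hence Q is negative semidefinite.

negative semidefinite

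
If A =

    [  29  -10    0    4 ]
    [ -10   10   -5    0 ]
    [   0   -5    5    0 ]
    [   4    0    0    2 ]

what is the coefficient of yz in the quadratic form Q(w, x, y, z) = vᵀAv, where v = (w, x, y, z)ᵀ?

0

The coefficient of yz is A[3,4] + A[4,3] = 2·0 = 0.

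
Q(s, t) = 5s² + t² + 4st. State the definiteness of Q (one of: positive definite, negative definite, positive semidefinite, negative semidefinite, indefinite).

The symmetric matrix of Q is A = [[5, 2], [2, 1]].
Leading principal minors: Δ_1 = 5, Δ_2 = 1.
All leading principal minors are positive, so by Sylvester's criterion Q is positive definite.

positive definite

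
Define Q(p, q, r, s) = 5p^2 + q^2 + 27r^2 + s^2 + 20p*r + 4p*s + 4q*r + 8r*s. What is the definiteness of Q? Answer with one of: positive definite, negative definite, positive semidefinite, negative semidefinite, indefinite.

positive definite

Write A = [[5, 0, 10, 2], [0, 1, 2, 0], [10, 2, 27, 4], [2, 0, 4, 1]].
Congruent diagonalization of A (simultaneous row and column reduction) yields pivots 5, 1, 3, 1/5.
So there are 4 positive pivots.
Hence Q is positive definite.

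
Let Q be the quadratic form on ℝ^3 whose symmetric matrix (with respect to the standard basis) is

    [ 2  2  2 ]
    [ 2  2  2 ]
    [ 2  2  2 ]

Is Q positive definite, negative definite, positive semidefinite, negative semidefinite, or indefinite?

positive semidefinite

Applying the same elementary operations to the rows and columns of A produces a congruent diagonal matrix with entries 2, 0, 0.
So there are 1 positive, 2 zero pivots.
Hence Q is positive semidefinite.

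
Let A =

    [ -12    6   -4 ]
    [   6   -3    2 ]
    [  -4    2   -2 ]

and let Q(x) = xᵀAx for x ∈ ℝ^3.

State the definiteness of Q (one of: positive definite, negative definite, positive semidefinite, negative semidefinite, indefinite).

negative semidefinite

Row-reducing A symmetrically gives the diagonal entries -12, 0, -2/3.
So there are 2 negative, 1 zero pivots.
Hence Q is negative semidefinite.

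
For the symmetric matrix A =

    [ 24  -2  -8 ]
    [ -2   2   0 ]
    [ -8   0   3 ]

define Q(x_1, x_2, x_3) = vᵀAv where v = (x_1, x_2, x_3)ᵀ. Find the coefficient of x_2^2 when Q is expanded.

2

The coefficient of x_2^2 is the diagonal entry A[2,2] = 2.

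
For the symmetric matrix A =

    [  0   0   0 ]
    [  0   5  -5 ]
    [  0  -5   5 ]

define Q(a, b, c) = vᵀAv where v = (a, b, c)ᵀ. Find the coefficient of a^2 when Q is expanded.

The coefficient of a^2 is the diagonal entry A[1,1] = 0.

0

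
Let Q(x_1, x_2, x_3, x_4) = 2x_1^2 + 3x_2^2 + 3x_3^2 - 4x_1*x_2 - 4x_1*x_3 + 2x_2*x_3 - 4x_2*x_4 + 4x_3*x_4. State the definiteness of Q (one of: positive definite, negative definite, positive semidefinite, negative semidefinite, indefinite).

The associated matrix is A = [[2, -2, -2, 0], [-2, 3, 1, -2], [-2, 1, 3, 2], [0, -2, 2, 0]].
Congruent diagonalization of A (simultaneous row and column reduction) yields pivots 2, 1, 0, -4.
Counting signs: 2 positive, 1 negative, 1 zero.
Hence Q is indefinite.

indefinite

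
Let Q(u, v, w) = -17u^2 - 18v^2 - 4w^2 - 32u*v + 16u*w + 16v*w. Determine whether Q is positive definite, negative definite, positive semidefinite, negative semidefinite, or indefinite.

The symmetric matrix of Q is A = [[-17, -16, 8], [-16, -18, 8], [8, 8, -4]].
Leading principal minors: Δ_1 = -17, Δ_2 = 50, Δ_3 = -8.
The signs alternate starting with Δ_1 < 0, so by Sylvester's criterion Q is negative definite.

negative definite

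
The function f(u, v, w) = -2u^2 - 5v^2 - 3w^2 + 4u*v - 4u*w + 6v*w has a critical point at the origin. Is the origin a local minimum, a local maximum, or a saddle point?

The Hessian at the origin is H = [[-4, 4, -4], [4, -10, 6], [-4, 6, -6]].
Symmetric row and column elimination reduces H to a congruent diagonal form with pivots -4, -6, -4/3.
That gives 3 negative pivots.
H is negative definite, so the origin is a strict local maximum.

local maximum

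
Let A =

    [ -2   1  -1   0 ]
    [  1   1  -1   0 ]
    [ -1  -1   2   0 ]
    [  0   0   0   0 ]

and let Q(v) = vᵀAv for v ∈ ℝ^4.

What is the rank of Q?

Applying the same elementary operations to the rows and columns of A produces a congruent diagonal matrix with entries -2, 3/2, 1, 0.
Counting signs: 2 positive, 1 negative, 1 zero.
The rank is the number of nonzero pivots: 3.

3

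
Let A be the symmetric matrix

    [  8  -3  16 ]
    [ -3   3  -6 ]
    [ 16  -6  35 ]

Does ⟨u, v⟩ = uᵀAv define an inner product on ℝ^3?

yes

Leading principal minors: Δ_1 = 8, Δ_2 = 15, Δ_3 = 45.
All leading principal minors are positive, so by Sylvester's criterion Q is positive definite.
⟨·,·⟩ is an inner product exactly when A is positive definite.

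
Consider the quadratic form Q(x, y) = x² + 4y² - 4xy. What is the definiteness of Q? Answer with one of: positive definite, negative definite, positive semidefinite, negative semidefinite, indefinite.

Write A = [[1, -2], [-2, 4]].
Applying the same elementary operations to the rows and columns of A produces a congruent diagonal matrix with entries 1, 0.
So there are 1 positive, 1 zero pivots.
Hence Q is positive semidefinite.

positive semidefinite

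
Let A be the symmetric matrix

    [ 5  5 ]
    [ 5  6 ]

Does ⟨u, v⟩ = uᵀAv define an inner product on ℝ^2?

yes

For the 2×2 matrix [[5, 5], [5, 6]]: det = 5·6 − (5)² = 5, trace = 11.
det > 0 so both eigenvalues share the sign of the trace; trace = 11 > 0 ⇒ both positive.
⟨·,·⟩ is an inner product exactly when A is positive definite.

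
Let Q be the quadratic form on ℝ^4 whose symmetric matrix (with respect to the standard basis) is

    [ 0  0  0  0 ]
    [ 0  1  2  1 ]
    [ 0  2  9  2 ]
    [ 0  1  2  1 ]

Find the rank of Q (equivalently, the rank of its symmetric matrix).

Congruent diagonalization of A (simultaneous row and column reduction) yields pivots 0, 1, 5, 0.
Counting signs: 2 positive, 2 zero.
The rank is the number of nonzero pivots: 2.

2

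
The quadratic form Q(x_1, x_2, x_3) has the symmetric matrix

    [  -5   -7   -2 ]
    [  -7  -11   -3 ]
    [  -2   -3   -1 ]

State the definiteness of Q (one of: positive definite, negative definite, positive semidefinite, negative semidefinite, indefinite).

Applying the same elementary operations to the rows and columns of A produces a congruent diagonal matrix with entries -5, -6/5, -1/6.
Counting signs: 3 negative.
Hence Q is negative definite.

negative definite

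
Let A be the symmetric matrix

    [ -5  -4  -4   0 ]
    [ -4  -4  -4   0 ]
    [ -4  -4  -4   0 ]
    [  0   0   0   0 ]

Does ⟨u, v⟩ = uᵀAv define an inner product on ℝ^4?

Congruent diagonalization of A (simultaneous row and column reduction) yields pivots -5, -4/5, 0, 0.
Counting signs: 2 negative, 2 zero.
Hence Q is negative semidefinite.
⟨·,·⟩ is an inner product exactly when A is positive definite.

no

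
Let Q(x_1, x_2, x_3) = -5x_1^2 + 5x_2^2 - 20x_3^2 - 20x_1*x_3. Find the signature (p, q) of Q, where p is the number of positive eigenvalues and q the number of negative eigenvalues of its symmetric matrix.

(1, 1)

Write A = [[-5, 0, -10], [0, 5, 0], [-10, 0, -20]].
Applying the same elementary operations to the rows and columns of A produces a congruent diagonal matrix with entries -5, 5, 0.
So there are 1 positive, 1 negative, 1 zero pivots.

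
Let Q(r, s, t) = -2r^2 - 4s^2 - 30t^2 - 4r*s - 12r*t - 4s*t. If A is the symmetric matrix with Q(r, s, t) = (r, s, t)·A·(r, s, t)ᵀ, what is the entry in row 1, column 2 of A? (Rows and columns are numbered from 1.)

-2

The coefficient of r·s in Q is -4. For a symmetric A this equals A[1,2] + A[2,1] = 2·A[1,2].
So A[1,2] = -4/2 = -2.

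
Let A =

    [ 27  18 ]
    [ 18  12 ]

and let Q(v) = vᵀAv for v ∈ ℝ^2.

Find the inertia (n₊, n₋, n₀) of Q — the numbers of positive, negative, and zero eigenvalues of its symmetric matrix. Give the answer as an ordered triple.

Row-reducing A symmetrically gives the diagonal entries 27, 0.
Counting signs: 1 positive, 1 zero.

(1, 0, 1)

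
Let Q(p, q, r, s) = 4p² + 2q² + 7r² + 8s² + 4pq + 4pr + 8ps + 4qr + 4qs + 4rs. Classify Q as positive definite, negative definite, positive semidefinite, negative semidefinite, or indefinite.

positive definite

The symmetric matrix of Q is A = [[4, 2, 2, 4], [2, 2, 2, 2], [2, 2, 7, 2], [4, 2, 2, 8]].
Leading principal minors: Δ_1 = 4, Δ_2 = 4, Δ_3 = 20, Δ_4 = 80.
All leading principal minors are positive, so by Sylvester's criterion Q is positive definite.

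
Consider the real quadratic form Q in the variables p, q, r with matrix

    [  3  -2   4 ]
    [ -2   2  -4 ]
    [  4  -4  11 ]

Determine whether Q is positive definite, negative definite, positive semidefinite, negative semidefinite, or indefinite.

positive definite

An LDLᵀ factorisation of A has diagonal entries 3, 2/3, 3.
That gives 3 positive pivots.
Hence Q is positive definite.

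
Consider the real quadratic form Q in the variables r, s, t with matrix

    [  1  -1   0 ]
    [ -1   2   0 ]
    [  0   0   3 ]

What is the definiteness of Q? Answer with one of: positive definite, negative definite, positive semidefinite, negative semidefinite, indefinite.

Leading principal minors: Δ_1 = 1, Δ_2 = 1, Δ_3 = 3.
All leading principal minors are positive, so by Sylvester's criterion Q is positive definite.

positive definite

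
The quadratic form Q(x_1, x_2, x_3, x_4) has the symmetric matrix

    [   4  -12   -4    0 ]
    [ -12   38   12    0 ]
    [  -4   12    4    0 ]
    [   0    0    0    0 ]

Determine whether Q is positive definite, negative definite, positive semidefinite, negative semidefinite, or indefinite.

Row-reducing A symmetrically gives the diagonal entries 4, 2, 0, 0.
Counting signs: 2 positive, 2 zero.
Hence Q is positive semidefinite.

positive semidefinite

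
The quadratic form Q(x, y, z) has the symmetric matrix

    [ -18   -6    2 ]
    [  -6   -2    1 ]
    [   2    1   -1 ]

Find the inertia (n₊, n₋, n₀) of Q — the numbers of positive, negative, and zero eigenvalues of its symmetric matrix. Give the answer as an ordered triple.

By Sylvester's law of inertia any congruent diagonalization of A has 1 positive, 2 negative and 0 zero entries.

(1, 2, 0)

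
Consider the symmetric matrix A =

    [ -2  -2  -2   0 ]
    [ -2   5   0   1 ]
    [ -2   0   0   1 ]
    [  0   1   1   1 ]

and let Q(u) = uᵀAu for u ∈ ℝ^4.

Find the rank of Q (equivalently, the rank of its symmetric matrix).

An LDLᵀ factorisation of A has diagonal entries -2, 7, 10/7, 1/2.
That gives 3 positive, 1 negative pivots.
The rank is the number of nonzero pivots: 4.

4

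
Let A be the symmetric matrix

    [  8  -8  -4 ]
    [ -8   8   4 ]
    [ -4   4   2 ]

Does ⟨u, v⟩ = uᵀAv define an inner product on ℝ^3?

Congruent diagonalization of A (simultaneous row and column reduction) yields pivots 8, 0, 0.
That gives 1 positive, 2 zero pivots.
Hence Q is positive semidefinite.
⟨·,·⟩ is an inner product exactly when A is positive definite.

no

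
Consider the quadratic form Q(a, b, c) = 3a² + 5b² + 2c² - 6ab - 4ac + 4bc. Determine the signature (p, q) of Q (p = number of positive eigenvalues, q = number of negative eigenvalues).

The symmetric matrix is A = [[3, -3, -2], [-3, 5, 2], [-2, 2, 2]].
Symmetric row and column elimination reduces A to a congruent diagonal form with pivots 3, 2, 2/3.
So there are 3 positive pivots.

(3, 0)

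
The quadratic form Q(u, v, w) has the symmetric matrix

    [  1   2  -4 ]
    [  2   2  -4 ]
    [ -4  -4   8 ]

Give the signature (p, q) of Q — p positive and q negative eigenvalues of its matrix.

(1, 1)

Applying the same elementary operations to the rows and columns of A produces a congruent diagonal matrix with entries 1, -2, 0.
Counting signs: 1 positive, 1 negative, 1 zero.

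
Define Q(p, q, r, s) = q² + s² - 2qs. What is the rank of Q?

The associated matrix is A = [[0, 0, 0, 0], [0, 1, 0, -1], [0, 0, 0, 0], [0, -1, 0, 1]].
Symmetric row and column elimination reduces A to a congruent diagonal form with pivots 0, 1, 0, 0.
That gives 1 positive, 3 zero pivots.
The rank is the number of nonzero pivots: 1.

1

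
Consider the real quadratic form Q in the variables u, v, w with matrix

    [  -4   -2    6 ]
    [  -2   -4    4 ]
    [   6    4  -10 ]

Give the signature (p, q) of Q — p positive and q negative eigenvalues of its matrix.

Symmetric row and column elimination reduces A to a congruent diagonal form with pivots -4, -3, -2/3.
Counting signs: 3 negative.

(0, 3)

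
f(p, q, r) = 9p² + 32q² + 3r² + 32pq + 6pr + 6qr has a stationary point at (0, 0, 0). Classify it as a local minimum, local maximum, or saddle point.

local minimum

The Hessian at the origin is H = [[18, 32, 6], [32, 64, 6], [6, 6, 6]].
Applying the same elementary operations to the rows and columns of H produces a congruent diagonal matrix with entries 18, 64/9, 15/16.
So there are 3 positive pivots.
H is positive definite, so the origin is a strict local minimum.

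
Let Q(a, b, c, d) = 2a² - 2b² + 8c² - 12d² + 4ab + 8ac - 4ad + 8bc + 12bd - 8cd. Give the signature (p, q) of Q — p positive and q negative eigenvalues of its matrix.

(2, 1)

Write A = [[2, 2, 4, -2], [2, -2, 4, 6], [4, 4, 8, -4], [-2, 6, -4, -12]].
Applying the same elementary operations to the rows and columns of A produces a congruent diagonal matrix with entries 2, -4, 0, 2.
Counting signs: 2 positive, 1 negative, 1 zero.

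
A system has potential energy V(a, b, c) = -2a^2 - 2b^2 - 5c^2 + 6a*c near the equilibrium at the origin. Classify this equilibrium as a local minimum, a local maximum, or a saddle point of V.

The Hessian at the origin is H = [[-4, 0, 6], [0, -4, 0], [6, 0, -10]].
Applying the same elementary operations to the rows and columns of H produces a congruent diagonal matrix with entries -4, -4, -1.
So there are 3 negative pivots.
H is negative definite, so the origin is a strict local maximum.

local maximum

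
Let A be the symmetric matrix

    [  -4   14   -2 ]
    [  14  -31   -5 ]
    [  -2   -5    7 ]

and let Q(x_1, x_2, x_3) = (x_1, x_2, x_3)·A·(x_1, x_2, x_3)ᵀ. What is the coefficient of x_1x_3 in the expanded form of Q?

-4

The coefficient of x_1x_3 is A[1,3] + A[3,1] = 2·(-2) = -4.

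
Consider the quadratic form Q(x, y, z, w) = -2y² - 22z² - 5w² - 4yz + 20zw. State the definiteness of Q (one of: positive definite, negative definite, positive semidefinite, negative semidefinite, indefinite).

negative semidefinite

Write A = [[0, 0, 0, 0], [0, -2, -2, 0], [0, -2, -22, 10], [0, 0, 10, -5]].
Applying the same elementary operations to the rows and columns of A produces a congruent diagonal matrix with entries 0, -2, -20, 0.
That gives 2 negative, 2 zero pivots.
Hence Q is negative semidefinite.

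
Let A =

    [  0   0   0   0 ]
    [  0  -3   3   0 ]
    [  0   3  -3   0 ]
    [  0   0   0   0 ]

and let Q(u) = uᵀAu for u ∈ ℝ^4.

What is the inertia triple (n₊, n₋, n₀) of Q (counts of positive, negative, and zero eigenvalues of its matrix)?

Applying the same elementary operations to the rows and columns of A produces a congruent diagonal matrix with entries 0, -3, 0, 0.
So there are 1 negative, 3 zero pivots.

(0, 1, 3)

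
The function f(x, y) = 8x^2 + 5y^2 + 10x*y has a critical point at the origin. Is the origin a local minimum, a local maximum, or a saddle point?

The Hessian at the origin is H = [[16, 10], [10, 10]].
det H = 16·10 − (10)² = 60 > 0 and H[1,1] = 16 > 0, so H is positive definite.
Therefore the origin is a local minimum.

local minimum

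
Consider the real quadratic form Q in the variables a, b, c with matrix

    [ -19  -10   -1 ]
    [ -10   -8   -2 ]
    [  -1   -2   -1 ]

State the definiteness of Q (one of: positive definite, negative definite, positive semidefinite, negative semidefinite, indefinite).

An LDLᵀ factorisation of A has diagonal entries -19, -52/19, -2/13.
That gives 3 negative pivots.
Hence Q is negative definite.

negative definite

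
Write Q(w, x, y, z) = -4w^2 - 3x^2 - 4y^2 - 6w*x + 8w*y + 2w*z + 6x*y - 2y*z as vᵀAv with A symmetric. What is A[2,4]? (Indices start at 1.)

0

The coefficient of x·z in Q is 0. For a symmetric A this equals A[2,4] + A[4,2] = 2·A[2,4].
So A[2,4] = 0/2 = 0.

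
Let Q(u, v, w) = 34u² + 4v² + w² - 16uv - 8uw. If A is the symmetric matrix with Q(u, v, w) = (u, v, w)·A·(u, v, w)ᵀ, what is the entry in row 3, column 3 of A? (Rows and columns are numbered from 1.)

The coefficient of w² in Q is 1, and that is exactly A[3,3].

1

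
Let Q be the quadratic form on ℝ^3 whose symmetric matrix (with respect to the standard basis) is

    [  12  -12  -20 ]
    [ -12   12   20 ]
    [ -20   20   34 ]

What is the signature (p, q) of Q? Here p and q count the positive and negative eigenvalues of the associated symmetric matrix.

(2, 0)

Symmetric row and column elimination reduces A to a congruent diagonal form with pivots 12, 0, 2/3.
Counting signs: 2 positive, 1 zero.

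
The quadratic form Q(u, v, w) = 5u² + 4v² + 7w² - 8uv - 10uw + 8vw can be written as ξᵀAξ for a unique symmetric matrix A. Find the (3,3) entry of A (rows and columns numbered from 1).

7

The coefficient of w² in Q is 7, and that is exactly A[3,3].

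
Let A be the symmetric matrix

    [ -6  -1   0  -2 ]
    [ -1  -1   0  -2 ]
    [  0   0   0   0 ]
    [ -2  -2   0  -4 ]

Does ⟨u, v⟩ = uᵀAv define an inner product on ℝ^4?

Applying the same elementary operations to the rows and columns of A produces a congruent diagonal matrix with entries -6, -5/6, 0, 0.
Counting signs: 2 negative, 2 zero.
Hence Q is negative semidefinite.
⟨·,·⟩ is an inner product exactly when A is positive definite.

no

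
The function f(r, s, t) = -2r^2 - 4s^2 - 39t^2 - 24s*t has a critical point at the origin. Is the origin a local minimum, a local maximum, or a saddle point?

The Hessian at the origin is H = [[-4, 0, 0], [0, -8, -24], [0, -24, -78]].
An LDLᵀ factorisation of H has diagonal entries -4, -8, -6.
Counting signs: 3 negative.
H is negative definite, so the origin is a strict local maximum.

local maximum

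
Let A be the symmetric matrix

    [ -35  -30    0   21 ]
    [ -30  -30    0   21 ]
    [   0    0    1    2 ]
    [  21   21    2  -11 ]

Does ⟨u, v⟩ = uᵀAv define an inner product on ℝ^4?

no

Row-reducing A symmetrically gives the diagonal entries -35, -30/7, 1, -3/10.
That gives 1 positive, 3 negative pivots.
Hence Q is indefinite.
⟨·,·⟩ is an inner product exactly when A is positive definite.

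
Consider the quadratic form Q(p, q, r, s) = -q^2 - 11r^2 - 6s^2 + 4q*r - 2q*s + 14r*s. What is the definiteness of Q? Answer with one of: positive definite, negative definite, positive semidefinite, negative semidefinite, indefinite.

Write A = [[0, 0, 0, 0], [0, -1, 2, -1], [0, 2, -11, 7], [0, -1, 7, -6]].
Congruent diagonalization of A (simultaneous row and column reduction) yields pivots 0, -1, -7, -10/7.
That gives 3 negative, 1 zero pivots.
Hence Q is negative semidefinite.

negative semidefinite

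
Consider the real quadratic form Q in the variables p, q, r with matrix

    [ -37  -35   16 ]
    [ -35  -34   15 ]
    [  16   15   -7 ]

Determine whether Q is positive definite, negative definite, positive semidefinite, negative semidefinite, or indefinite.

Symmetric row and column elimination reduces A to a congruent diagonal form with pivots -37, -33/37, -2/33.
So there are 3 negative pivots.
Hence Q is negative definite.

negative definite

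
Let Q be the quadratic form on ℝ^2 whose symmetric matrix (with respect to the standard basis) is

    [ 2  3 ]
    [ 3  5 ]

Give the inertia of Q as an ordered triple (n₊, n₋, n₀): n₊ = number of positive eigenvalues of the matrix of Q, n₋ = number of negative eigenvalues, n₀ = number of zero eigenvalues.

(2, 0, 0)

An LDLᵀ factorisation of A has diagonal entries 2, 1/2.
That gives 2 positive pivots.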